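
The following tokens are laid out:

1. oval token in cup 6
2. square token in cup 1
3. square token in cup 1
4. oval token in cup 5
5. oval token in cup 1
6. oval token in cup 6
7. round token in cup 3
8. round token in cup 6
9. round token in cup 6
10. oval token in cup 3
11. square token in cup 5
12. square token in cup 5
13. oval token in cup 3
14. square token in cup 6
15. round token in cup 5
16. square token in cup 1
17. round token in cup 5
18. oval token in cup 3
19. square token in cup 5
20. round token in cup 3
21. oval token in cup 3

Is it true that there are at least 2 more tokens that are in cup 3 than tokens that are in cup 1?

|tokens in cup 3| = 6.
|tokens in cup 1| = 4.
The claim requires 6 − 4 = 2 ≥ 2, which holds.

True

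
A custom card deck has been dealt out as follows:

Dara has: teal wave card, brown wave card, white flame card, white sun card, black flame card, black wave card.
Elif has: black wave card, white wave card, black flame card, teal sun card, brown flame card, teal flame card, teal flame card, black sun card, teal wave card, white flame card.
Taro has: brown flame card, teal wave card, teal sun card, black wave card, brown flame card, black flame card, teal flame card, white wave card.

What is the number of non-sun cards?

20

Total cards: 24; with the excluded value: 4; remaining 24 − 4 = 20.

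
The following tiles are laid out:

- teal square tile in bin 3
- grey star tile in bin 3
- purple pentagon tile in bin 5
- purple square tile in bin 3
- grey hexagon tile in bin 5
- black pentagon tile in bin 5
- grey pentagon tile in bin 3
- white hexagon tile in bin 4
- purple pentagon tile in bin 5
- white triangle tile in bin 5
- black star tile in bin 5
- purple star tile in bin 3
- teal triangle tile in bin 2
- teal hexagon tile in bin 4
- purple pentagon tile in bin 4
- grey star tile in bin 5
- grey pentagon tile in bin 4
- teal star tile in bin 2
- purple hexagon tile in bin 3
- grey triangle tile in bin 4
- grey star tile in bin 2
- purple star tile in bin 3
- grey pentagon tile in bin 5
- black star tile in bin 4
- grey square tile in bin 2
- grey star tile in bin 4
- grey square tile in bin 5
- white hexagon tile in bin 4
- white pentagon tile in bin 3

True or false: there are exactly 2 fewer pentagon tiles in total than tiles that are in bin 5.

False

|pentagon tiles| = 8.
|tiles in bin 5| = 9.
The claim requires 9 − 8 (= 1) to equal 2, which does not hold.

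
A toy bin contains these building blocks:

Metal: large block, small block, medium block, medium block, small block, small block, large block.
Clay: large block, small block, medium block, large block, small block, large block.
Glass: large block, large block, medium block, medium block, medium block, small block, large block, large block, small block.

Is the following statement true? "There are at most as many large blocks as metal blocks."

large blocks: 9.
metal blocks: 7.
The claim requires 9 ≤ 7, which does not hold.

False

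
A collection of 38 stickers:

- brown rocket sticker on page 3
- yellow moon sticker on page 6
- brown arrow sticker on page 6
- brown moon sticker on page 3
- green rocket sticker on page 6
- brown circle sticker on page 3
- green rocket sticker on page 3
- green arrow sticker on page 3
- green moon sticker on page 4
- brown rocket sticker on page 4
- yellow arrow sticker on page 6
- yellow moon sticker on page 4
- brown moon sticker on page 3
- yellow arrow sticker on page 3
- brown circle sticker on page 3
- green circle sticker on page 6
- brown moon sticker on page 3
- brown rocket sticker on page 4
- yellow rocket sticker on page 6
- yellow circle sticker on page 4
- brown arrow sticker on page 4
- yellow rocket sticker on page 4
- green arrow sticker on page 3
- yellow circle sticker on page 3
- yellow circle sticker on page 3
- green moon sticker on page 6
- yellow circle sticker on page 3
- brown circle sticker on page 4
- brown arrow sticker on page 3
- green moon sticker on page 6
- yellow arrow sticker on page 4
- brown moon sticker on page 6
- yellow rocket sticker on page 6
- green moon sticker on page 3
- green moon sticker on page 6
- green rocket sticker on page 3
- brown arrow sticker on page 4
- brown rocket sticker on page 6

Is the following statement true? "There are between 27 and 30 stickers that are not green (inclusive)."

True

stickers that are not green: 27.
The claim requires 27 ≤ 27 ≤ 30, which holds.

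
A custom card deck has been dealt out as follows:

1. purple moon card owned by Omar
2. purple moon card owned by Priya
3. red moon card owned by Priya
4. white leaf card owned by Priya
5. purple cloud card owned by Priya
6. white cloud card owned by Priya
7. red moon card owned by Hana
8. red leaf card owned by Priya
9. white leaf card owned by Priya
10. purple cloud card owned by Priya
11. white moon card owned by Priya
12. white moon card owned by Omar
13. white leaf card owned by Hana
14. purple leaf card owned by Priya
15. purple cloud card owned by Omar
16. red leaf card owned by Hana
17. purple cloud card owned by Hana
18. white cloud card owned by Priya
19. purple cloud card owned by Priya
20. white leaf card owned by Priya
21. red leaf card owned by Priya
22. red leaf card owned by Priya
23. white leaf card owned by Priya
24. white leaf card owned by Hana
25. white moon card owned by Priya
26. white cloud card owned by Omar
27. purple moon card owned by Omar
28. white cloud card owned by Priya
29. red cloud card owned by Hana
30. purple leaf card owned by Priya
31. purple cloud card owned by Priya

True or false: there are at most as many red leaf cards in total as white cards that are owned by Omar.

False

There are 4 red leaf cards.
Count of white cards owned by Omar: 2.
The claim requires 4 ≤ 2, which does not hold.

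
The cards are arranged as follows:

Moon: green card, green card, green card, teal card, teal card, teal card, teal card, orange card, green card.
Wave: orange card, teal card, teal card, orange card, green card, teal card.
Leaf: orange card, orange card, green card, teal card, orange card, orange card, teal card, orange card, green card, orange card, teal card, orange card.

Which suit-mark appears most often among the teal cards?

Counts by suit-mark (restricted to teal cards): moon 4, leaf 3, wave 3.
The maximum is 4, held uniquely by moon.

moon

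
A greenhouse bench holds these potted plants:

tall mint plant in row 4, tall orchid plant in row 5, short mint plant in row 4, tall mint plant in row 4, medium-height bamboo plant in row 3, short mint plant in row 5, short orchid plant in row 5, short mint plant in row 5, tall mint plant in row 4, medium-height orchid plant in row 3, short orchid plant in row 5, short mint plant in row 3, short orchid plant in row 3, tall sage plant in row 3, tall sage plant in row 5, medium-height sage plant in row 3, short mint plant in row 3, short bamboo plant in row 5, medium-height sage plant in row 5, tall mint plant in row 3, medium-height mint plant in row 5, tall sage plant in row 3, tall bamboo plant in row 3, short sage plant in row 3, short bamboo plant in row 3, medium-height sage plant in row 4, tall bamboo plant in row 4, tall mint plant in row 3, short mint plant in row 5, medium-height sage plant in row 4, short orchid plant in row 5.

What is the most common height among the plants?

Counts by height: short 13, tall 11, medium-height 7.
The maximum is 13, held uniquely by short.

short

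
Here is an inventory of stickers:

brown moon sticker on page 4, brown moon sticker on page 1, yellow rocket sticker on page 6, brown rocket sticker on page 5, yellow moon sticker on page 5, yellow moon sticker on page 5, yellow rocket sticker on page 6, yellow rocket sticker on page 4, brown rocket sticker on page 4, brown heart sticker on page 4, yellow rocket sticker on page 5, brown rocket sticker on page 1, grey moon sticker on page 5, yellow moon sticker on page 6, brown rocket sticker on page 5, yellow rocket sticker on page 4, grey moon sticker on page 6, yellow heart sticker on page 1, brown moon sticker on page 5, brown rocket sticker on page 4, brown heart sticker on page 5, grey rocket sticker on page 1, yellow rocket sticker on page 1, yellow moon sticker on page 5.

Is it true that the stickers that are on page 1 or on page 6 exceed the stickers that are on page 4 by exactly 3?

True

stickers on page 1 or on page 6: 9.
stickers on page 4: 6.
The claim requires 9 − 6 (= 3) to equal 3, which holds.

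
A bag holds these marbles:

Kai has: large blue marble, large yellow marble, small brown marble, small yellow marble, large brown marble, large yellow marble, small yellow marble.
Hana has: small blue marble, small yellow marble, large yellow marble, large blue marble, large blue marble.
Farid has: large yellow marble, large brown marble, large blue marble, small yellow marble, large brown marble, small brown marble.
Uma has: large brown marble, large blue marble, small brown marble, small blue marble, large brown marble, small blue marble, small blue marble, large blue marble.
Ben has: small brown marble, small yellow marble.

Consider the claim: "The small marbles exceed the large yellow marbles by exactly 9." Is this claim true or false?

True

There are 13 small marbles.
There are 4 large yellow marbles.
The claim requires 13 − 4 (= 9) to equal 9, which holds.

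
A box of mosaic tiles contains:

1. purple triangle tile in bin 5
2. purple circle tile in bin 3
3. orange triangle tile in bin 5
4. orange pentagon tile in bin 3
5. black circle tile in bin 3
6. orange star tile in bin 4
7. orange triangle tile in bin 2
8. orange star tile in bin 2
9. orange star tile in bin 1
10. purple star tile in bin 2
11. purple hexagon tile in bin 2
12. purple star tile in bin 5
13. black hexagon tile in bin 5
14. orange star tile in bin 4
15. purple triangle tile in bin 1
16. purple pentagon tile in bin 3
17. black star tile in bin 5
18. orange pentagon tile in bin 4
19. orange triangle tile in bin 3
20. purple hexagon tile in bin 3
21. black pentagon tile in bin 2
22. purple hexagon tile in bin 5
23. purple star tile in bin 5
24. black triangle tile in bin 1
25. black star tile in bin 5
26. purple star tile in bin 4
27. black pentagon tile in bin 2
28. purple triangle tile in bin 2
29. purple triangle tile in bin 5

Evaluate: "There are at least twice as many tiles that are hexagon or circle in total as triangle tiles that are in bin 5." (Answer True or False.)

There are 6 tiles that are hexagon or circle.
There are 3 triangle tiles in bin 5.
The claim requires 6 ≥ 2 × 3 = 6, which holds.

True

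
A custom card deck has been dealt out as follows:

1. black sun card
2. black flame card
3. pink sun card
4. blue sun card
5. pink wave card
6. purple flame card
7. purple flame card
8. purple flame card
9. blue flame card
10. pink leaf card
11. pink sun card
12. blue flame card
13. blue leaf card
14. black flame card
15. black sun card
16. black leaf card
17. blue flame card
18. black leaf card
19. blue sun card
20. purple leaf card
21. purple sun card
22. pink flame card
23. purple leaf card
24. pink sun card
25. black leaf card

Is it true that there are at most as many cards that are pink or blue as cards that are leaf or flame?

There are 12 cards that are pink or blue.
There are 16 cards that are leaf or flame.
The claim requires 12 ≤ 16, which holds.

True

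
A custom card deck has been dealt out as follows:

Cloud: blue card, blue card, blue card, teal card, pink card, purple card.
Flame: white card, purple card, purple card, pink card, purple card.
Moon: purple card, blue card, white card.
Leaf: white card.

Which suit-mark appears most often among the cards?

cloud

Counts by suit-mark: cloud 6, flame 5, moon 3, leaf 1.
The maximum is 6, held uniquely by cloud.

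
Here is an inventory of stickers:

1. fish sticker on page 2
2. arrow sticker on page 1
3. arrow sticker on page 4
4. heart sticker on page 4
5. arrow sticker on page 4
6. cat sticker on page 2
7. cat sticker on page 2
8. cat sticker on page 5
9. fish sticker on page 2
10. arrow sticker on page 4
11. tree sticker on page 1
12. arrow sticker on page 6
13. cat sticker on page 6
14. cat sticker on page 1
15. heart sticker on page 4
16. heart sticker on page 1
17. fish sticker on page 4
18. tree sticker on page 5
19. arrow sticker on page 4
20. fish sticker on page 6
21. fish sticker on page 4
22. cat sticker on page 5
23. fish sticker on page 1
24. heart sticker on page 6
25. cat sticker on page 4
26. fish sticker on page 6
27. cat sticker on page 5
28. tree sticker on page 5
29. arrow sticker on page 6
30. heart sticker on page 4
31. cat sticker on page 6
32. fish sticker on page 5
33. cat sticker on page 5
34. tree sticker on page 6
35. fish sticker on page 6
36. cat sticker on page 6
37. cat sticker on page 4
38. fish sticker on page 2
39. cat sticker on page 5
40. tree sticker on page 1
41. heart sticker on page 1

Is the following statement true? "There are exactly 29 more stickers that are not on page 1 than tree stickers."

True

stickers that are not on page 1: 34.
tree stickers: 5.
The claim requires 34 − 5 (= 29) to equal 29, which holds.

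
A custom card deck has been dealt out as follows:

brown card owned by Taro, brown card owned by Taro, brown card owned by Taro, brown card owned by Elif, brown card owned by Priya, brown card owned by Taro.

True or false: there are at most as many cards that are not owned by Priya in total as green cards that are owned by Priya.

|cards that are not owned by Priya| = 5.
|green cards owned by Priya| = 0.
The claim requires 5 ≤ 0, which does not hold.

False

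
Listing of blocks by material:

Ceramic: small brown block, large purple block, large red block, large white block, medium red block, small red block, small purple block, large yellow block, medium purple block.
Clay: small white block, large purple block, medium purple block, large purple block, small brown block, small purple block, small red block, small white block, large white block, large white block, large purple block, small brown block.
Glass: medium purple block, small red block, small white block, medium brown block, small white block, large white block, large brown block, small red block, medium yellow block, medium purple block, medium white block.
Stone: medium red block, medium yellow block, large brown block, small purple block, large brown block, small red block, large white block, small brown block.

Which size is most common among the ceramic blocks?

large

Counts by size (restricted to ceramic blocks): large 4, small 3, medium 2.
The maximum is 4, held uniquely by large.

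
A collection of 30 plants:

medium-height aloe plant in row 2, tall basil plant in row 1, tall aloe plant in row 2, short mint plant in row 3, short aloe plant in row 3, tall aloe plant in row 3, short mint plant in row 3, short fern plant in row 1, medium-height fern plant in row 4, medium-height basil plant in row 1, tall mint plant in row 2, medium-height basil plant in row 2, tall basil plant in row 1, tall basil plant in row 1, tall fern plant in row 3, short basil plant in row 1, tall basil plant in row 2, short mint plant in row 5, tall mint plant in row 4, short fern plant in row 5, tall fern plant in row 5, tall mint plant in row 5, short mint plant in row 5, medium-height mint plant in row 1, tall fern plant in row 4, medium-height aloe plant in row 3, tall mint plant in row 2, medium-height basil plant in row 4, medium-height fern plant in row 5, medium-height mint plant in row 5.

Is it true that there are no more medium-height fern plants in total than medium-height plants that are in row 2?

True

|medium-height fern plants| = 2.
|medium-height plants in row 2| = 2.
The claim requires 2 ≤ 2, which holds.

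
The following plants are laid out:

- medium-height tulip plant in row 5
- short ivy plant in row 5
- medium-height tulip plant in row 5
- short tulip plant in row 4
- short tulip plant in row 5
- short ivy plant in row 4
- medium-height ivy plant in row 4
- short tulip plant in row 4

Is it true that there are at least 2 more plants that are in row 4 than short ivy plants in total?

True

There are 4 plants in row 4.
There are 2 short ivy plants.
The claim requires 4 − 2 = 2 ≥ 2, which holds.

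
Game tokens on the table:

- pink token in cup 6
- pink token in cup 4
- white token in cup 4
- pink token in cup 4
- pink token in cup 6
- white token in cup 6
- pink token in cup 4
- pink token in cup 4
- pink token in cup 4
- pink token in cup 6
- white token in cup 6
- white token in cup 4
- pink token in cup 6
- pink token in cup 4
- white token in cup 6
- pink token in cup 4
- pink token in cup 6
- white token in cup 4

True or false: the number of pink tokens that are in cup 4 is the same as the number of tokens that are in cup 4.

False

There are 7 pink tokens in cup 4.
There are 10 tokens in cup 4.
The claim requires 7 = 10, which does not hold.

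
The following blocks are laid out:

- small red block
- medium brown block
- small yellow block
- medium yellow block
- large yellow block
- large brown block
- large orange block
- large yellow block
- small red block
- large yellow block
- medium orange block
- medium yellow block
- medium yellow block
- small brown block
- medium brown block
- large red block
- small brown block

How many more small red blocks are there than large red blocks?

small red blocks: 2.
large red blocks: 1.
2 − 1 = 1.

1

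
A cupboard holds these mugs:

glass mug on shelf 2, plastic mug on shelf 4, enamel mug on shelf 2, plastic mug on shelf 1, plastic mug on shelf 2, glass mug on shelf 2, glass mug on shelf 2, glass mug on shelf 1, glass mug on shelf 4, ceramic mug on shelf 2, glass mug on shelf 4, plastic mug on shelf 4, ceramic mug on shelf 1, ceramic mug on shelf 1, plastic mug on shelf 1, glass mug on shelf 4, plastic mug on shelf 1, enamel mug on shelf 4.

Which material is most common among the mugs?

glass

Counts by material: glass 7, plastic 6, ceramic 3, enamel 2.
The maximum is 7, held uniquely by glass.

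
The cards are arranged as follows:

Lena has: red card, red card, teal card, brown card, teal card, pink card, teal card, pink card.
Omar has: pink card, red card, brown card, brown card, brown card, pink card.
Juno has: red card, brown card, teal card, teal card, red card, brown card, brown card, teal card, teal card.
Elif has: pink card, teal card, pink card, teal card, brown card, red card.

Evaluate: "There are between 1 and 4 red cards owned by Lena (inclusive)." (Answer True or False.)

True

Count of red cards owned by Lena: 2.
The claim requires 1 ≤ 2 ≤ 4, which holds.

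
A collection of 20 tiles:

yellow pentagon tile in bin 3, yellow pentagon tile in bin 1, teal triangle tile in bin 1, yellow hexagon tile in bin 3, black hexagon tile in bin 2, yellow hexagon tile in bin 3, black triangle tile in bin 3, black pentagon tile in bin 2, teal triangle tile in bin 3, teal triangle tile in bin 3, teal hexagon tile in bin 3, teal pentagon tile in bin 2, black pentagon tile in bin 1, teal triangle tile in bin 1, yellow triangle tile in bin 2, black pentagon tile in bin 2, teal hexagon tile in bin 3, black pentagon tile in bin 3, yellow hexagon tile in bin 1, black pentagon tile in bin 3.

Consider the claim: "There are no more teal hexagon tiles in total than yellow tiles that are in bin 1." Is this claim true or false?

teal hexagon tiles: 2.
yellow tiles in bin 1: 2.
The claim requires 2 ≤ 2, which holds.

True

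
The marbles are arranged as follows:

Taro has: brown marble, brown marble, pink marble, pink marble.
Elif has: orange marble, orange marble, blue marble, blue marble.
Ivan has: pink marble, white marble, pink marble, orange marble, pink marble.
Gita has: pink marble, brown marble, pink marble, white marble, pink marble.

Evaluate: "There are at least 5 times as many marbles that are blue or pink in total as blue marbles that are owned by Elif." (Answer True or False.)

True

There are 10 marbles that are blue or pink.
Count of blue marbles owned by Elif: 2.
The claim requires 10 ≥ 5 × 2 = 10, which holds.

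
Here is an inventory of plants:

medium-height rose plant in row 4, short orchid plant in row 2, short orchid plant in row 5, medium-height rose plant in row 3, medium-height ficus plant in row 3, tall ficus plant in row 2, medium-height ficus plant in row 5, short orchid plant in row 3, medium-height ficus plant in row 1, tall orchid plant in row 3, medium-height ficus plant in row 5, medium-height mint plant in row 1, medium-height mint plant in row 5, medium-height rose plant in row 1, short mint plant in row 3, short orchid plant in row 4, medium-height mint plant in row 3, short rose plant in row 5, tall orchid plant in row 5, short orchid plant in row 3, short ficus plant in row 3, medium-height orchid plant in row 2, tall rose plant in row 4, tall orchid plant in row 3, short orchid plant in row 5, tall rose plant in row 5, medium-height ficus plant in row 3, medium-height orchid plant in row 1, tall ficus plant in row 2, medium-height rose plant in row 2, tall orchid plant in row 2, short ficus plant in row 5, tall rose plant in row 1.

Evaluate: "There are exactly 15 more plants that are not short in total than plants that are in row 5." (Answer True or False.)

False

There are 23 plants that are not short.
There are 9 plants in row 5.
The claim requires 23 − 9 (= 14) to equal 15, which does not hold.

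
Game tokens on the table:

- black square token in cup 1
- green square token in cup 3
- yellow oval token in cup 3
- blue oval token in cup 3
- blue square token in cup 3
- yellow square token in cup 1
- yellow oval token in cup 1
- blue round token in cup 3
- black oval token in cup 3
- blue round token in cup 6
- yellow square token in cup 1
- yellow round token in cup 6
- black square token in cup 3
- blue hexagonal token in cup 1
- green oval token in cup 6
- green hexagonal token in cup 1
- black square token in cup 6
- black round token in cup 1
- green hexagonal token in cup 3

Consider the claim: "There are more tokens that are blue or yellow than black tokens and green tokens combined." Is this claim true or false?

There are 10 tokens that are blue or yellow.
black tokens: 5; green tokens: 4; combined: 5 + 4 = 9.
The claim requires 10 > 9, which holds.

True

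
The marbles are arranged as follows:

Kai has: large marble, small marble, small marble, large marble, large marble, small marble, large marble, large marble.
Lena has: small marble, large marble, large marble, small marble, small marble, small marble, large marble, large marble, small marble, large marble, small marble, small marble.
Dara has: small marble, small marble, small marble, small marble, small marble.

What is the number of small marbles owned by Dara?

5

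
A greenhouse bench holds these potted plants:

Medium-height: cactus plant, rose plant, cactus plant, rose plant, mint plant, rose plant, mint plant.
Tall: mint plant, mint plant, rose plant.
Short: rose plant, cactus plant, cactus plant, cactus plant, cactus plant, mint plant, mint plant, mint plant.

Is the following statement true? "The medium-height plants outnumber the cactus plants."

True

|medium-height plants| = 7.
|cactus plants| = 6.
The claim requires 7 > 6, which holds.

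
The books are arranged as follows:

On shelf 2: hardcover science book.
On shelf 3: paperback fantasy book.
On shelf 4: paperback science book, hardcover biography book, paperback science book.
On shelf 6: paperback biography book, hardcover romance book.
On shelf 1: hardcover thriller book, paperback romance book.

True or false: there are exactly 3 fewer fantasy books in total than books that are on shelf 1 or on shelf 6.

There is 1 fantasy book.
There are 4 books on shelf 1 or on shelf 6.
The claim requires 4 − 1 (= 3) to equal 3, which holds.

True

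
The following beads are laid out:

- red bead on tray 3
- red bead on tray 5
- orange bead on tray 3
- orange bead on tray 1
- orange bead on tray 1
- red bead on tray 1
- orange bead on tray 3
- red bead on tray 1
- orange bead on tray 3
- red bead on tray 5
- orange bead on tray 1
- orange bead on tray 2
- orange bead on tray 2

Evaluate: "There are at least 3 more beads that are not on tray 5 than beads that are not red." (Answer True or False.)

beads that are not on tray 5: 11.
beads that are not red: 8.
The claim requires 11 − 8 = 3 ≥ 3, which holds.

True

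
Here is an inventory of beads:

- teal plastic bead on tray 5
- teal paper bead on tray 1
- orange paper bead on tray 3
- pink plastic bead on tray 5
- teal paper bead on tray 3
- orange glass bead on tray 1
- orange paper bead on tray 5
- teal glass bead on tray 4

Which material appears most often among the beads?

Counts by material: paper 4, plastic 2, glass 2.
The maximum is 4, held uniquely by paper.

paper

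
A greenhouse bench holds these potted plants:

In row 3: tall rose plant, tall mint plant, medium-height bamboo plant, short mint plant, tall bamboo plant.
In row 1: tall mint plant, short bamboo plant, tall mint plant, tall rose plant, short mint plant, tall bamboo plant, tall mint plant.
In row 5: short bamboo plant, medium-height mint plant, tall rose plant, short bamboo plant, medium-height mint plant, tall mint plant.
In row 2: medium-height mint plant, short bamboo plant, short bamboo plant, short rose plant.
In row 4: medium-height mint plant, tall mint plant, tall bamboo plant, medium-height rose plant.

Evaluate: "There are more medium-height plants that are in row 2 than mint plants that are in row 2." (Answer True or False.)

False

|medium-height plants in row 2| = 1.
|mint plants in row 2| = 1.
The claim requires 1 > 1, which does not hold.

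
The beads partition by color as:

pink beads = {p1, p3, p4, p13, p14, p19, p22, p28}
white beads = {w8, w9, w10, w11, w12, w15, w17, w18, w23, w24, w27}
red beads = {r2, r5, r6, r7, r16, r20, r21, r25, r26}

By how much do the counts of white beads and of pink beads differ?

3

white beads: 11. pink beads: 8.
|11 − 8| = 11 − 8 = 3.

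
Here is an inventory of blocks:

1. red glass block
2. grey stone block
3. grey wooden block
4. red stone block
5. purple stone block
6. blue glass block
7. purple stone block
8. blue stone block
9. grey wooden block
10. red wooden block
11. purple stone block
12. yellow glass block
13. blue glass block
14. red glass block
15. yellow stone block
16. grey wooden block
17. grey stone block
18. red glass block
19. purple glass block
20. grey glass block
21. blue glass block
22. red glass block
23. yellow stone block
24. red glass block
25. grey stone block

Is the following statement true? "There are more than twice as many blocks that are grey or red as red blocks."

There are 14 blocks that are grey or red.
There are 7 red blocks.
The claim requires 14 > 2 × 7 = 14, which does not hold.

False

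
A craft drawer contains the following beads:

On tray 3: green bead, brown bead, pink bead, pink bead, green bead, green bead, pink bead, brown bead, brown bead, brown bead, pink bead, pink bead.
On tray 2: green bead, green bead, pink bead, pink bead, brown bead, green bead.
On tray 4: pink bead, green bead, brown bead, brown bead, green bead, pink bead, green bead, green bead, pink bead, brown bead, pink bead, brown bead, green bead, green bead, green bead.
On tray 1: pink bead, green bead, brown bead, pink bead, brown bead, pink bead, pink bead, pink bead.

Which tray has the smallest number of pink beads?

tray 2

Counts by tray (restricted to pink beads): tray 3→5, tray 1→5, tray 4→4, tray 2→2.
The minimum is 2, held uniquely by tray 2.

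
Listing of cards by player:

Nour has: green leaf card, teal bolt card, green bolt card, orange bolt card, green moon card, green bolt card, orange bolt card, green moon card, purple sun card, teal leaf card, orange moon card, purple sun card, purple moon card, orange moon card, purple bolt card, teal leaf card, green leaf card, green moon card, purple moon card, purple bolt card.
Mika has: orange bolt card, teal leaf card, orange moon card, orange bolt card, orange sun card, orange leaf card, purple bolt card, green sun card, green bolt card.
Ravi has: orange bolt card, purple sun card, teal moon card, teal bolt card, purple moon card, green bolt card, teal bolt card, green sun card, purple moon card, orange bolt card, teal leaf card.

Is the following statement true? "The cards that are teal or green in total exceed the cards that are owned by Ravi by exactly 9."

False

cards that are teal or green: 19.
cards owned by Ravi: 11.
The claim requires 19 − 11 (= 8) to equal 9, which does not hold.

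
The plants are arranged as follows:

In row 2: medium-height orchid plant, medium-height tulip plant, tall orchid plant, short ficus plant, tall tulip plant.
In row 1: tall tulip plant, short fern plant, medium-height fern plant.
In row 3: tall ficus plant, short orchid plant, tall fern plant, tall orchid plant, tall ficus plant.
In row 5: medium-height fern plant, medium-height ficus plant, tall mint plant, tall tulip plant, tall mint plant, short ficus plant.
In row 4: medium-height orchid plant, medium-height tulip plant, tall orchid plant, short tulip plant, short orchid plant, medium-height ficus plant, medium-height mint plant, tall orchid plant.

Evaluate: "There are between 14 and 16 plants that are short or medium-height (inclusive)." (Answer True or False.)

True

|plants that are short or medium-height| = 15.
The claim requires 14 ≤ 15 ≤ 16, which holds.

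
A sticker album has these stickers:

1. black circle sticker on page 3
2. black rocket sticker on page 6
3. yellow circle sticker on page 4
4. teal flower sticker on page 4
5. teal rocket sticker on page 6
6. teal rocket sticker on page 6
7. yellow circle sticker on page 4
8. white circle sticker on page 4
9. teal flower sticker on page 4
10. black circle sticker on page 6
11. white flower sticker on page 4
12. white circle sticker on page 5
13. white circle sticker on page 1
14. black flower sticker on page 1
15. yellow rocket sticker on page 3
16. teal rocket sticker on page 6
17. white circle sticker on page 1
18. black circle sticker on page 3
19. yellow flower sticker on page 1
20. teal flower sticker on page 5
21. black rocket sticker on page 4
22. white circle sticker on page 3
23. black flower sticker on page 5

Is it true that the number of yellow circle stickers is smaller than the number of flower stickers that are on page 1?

False

There are 2 yellow circle stickers.
There are 2 flower stickers on page 1.
The claim requires 2 < 2, which does not hold.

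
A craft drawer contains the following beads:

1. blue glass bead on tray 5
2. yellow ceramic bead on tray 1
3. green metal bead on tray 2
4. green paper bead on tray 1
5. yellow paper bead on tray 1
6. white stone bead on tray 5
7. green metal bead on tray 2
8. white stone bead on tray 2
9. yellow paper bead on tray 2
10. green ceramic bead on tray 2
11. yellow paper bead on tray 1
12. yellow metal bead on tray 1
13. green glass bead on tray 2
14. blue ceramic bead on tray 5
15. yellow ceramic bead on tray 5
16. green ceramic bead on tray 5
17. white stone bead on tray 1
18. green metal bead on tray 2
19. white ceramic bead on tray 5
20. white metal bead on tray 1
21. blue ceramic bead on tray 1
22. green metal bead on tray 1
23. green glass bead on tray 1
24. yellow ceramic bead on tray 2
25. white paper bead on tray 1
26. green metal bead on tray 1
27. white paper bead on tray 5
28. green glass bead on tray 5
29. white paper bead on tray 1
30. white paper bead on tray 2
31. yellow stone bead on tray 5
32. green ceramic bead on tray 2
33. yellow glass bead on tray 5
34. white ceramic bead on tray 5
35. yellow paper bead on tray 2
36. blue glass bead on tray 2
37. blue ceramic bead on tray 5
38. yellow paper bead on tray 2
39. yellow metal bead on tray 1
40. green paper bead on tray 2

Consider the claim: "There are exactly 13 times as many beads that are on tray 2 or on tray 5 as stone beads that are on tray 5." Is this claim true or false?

There are 26 beads on tray 2 or on tray 5.
There are 2 stone beads on tray 5.
The claim requires 26 = 13 × 2 = 26, which holds.

True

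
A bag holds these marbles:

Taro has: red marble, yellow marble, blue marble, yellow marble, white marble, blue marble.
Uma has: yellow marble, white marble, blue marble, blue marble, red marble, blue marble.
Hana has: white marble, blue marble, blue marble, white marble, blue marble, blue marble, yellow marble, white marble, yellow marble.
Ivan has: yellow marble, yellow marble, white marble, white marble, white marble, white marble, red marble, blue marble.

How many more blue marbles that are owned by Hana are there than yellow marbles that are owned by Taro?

blue marbles owned by Hana: 4.
yellow marbles owned by Taro: 2.
4 − 2 = 2.

2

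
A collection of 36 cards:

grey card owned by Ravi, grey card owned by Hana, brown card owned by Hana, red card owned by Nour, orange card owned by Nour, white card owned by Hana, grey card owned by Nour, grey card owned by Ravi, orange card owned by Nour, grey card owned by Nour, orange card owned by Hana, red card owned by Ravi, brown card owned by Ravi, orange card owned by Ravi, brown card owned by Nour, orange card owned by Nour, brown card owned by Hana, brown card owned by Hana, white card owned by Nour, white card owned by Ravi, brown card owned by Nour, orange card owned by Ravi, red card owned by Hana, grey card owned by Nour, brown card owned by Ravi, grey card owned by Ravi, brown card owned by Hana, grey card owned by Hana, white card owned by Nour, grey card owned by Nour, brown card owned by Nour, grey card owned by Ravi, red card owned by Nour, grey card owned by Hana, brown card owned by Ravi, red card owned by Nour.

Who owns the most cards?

Nour

Counts by player: Nour→15, Ravi→11, Hana→10.
The maximum is 15, held uniquely by Nour.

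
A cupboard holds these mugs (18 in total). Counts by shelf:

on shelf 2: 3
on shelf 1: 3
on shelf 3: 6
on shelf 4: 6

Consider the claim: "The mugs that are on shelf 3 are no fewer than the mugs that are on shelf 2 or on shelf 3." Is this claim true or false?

|mugs on shelf 3| = 6.
|mugs on shelf 2 or on shelf 3| = 9.
The claim requires 6 ≥ 9, which does not hold.

False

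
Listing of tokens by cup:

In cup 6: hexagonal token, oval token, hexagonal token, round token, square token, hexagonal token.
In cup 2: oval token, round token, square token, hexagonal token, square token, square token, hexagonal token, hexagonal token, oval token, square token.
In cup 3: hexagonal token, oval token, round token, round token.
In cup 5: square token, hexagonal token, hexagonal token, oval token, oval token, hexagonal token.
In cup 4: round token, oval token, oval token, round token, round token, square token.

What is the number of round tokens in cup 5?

0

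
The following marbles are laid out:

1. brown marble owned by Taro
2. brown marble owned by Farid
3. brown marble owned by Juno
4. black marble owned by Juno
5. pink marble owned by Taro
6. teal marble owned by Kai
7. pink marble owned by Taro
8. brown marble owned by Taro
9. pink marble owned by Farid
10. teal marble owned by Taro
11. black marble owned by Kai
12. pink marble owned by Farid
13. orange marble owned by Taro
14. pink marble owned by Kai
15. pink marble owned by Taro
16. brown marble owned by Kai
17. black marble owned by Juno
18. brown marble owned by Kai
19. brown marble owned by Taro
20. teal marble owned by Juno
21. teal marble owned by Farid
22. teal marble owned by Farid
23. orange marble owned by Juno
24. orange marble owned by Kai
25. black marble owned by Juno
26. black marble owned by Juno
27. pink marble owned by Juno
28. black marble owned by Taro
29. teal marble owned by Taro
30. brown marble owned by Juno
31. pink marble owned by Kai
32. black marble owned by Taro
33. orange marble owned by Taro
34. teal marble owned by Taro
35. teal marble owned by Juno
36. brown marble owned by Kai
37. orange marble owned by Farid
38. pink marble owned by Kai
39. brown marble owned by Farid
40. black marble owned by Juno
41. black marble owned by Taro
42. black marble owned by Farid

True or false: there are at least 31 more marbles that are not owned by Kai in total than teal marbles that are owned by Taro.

Count of marbles that are not owned by Kai: 33.
Count of teal marbles owned by Taro: 3.
The claim requires 33 − 3 = 30 ≥ 31, which does not hold.

False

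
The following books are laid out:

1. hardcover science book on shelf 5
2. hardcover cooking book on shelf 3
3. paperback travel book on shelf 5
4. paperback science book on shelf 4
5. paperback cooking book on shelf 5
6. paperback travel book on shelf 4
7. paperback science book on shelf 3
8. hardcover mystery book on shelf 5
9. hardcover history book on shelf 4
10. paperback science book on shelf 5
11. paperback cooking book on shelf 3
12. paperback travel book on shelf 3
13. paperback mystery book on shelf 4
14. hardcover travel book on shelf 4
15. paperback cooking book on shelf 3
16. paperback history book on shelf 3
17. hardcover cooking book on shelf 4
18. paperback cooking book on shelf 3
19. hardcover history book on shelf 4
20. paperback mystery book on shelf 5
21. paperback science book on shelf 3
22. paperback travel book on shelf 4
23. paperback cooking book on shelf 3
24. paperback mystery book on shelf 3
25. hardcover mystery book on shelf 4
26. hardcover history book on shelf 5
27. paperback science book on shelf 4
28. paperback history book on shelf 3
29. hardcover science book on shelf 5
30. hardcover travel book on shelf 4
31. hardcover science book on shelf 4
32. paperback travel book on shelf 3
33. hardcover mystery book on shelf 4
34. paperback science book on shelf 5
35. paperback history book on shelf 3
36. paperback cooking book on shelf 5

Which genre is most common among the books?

science

Counts by genre: science 9, cooking 8, travel 7, history 6, mystery 6.
The maximum is 9, held uniquely by science.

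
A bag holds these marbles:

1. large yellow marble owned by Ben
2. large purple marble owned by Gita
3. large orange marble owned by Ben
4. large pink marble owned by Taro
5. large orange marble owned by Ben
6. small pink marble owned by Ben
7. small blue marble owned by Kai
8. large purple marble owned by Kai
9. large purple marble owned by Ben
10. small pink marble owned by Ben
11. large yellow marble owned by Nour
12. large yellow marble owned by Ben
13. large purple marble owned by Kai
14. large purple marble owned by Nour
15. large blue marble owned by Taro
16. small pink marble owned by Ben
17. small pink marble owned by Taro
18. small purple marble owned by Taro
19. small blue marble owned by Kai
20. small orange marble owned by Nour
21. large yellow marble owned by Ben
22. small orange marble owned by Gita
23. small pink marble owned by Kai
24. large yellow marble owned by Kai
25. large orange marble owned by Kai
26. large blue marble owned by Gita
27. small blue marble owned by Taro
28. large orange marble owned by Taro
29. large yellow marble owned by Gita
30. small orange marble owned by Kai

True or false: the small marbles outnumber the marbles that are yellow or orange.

There are 12 small marbles.
There are 13 marbles that are yellow or orange.
The claim requires 12 > 13, which does not hold.

False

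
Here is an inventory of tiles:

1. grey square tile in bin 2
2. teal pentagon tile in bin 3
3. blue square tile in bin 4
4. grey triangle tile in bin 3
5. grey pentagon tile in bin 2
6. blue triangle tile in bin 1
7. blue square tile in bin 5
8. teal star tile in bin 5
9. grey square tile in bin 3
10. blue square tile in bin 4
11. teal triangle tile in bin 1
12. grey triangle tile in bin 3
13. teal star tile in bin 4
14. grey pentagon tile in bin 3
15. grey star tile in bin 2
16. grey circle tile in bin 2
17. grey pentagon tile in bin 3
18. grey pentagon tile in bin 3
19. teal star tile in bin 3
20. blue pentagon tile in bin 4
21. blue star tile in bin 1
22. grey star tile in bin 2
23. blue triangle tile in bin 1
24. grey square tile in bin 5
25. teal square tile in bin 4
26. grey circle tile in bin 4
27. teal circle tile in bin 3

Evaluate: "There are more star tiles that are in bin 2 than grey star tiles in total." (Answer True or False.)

False

There are 2 star tiles in bin 2.
There are 2 grey star tiles.
The claim requires 2 > 2, which does not hold.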